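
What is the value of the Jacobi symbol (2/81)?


Compute (2/81) via quadratic reciprocity:
  pull out 2: (2/81) = +1  (since 81 mod 8 = 1)
  (1/81) = 1
Product of signs = 1

1


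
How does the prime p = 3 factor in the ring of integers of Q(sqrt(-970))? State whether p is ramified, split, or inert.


K = Q(sqrt(-970)). Since d mod 4 = 2, disc(K) = -3880.
Check p | disc: -3880 mod 3 = 2.
p does not divide disc. Compute Legendre symbol (d/p):
2^((3-1)/2) mod 3 = -1
(d/p) = -1, so p is inert: (p) stays prime with e=1, f=2, g=1.
Therefore p is inert.

inert


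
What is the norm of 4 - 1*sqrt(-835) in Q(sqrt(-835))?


N(a + b*sqrt(d)) = a^2 - d*b^2
= (4)^2 - (-835)*(-1)^2
= 16 + 835
= 851

851


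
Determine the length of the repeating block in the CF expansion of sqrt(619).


Run the CF algorithm for sqrt(619).
a_0 = floor(sqrt(619)) = 24; set m_0=0, q_0=1.
Recurrence: m' = q*a - m,  q' = (d - m'^2)/q,  a' = floor((a_0 + m')/q').
  step 1: m=24, q=43, a=1
  step 2: m=19, q=6, a=7
  step 3: m=23, q=15, a=3
  step 4: m=22, q=9, a=5
  step 5: m=23, q=10, a=4
  step 6: m=17, q=33, a=1
  step 7: m=16, q=11, a=3
  step 8: m=17, q=30, a=1
  step 9: m=13, q=15, a=2
  step 10: m=17, q=22, a=1
  step 11: m=5, q=27, a=1
  step 12: m=22, q=5, a=9
  step 13: m=23, q=18, a=2
  step 14: m=13, q=25, a=1
  step 15: m=12, q=19, a=1
  step 16: m=7, q=30, a=1
  step 17: m=23, q=3, a=15
  step 18: m=22, q=45, a=1
  step 19: m=23, q=2, a=23
  step 20: m=23, q=45, a=1
  step 21: m=22, q=3, a=15
  step 22: m=23, q=30, a=1
  step 23: m=7, q=19, a=1
  step 24: m=12, q=25, a=1
  step 25: m=13, q=18, a=2
  step 26: m=23, q=5, a=9
  step 27: m=22, q=27, a=1
  step 28: m=5, q=22, a=1
  step 29: m=17, q=15, a=2
  step 30: m=13, q=30, a=1
  step 31: m=17, q=11, a=3
  step 32: m=16, q=33, a=1
  step 33: m=17, q=10, a=4
  step 34: m=23, q=9, a=5
  step 35: m=22, q=15, a=3
  step 36: m=23, q=6, a=7
  step 37: m=19, q=43, a=1
  step 38: m=24, q=1, a=48
a_38 = 2*a_0 = 48, so the period closes here.
sqrt(619) = [24; 1, 7, 3, 5, 4, 1, 3, 1, 2, 1, 1, 9, 2, 1, 1, 1, 15, 1, 23, 1, 15, 1, 1, 1, 2, 9, 1, 1, 2, 1, 3, 1, 4, 5, 3, 7, 1, 48]
Period length = 38

38


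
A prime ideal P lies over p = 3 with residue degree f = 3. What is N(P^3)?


N(P^a) = p^(a*f)
= 3^(3*3)
= 3^9
= 19683

19683


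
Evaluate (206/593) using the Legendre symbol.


p = 593 is prime, so compute (206/593) with the reciprocity algorithm (Jacobi-symbol steps: pull out 2s via (2/n), flip via reciprocity, reduce):
  pull out 2: (2/593) = +1  (since 593 mod 8 = 1)
  reciprocity: (103/593) -> +(593/103)
  reduce: (78/103)
  pull out 2: (2/103) = +1  (since 103 mod 8 = 7)
  reciprocity: (39/103) -> -(103/39)
  reduce: (25/39)
  reciprocity: (25/39) -> +(39/25)
  reduce: (14/25)
  pull out 2: (2/25) = +1  (since 25 mod 8 = 1)
  reciprocity: (7/25) -> +(25/7)
  reduce: (4/7)
  pull out 2: (2/7) = +1  (since 7 mod 8 = 7)
  pull out 2: (2/7) = +1  (since 7 mod 8 = 7)
  (1/7) = 1
Product of signs = -1
(206/593) = -1

-1


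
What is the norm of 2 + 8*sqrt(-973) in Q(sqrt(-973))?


N(a + b*sqrt(d)) = a^2 - d*b^2
= (2)^2 - (-973)*(8)^2
= 4 + 62272
= 62276

62276


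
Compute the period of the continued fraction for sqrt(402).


Run the CF algorithm for sqrt(402).
a_0 = floor(sqrt(402)) = 20; set m_0=0, q_0=1.
Recurrence: m' = q*a - m,  q' = (d - m'^2)/q,  a' = floor((a_0 + m')/q').
  step 1: m=20, q=2, a=20
  step 2: m=20, q=1, a=40
a_2 = 2*a_0 = 40, so the period closes here.
sqrt(402) = [20; 20, 40]
Period length = 2

2


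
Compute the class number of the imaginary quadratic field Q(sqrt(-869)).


K = Q(sqrt(-869)). d mod 4 = 3, so D = disc(K) = 4d = -3476
h(K) equals the number of primitive reduced positive-definite forms (a, b, c) = a*x^2 + b*x*y + c*y^2 with b^2 - 4ac = D,
where reduced means |b| <= a <= c, with b >= 0 whenever |b| = a or a = c, and primitive means gcd(a, b, c) = 1.
Reduced forces 3a^2 <= |D| = 3476, so 1 <= a <= 34; b must have the parity of D, and c = (b^2 - D)/(4a) must be an integer >= a.
Enumerate a = 1..34, b in [-a, a]:
  a=1: (1, 0, 869)  [1]
  a=2: (2, 2, 435)  [1]
  a=3: (3, -2, 290), (3, 2, 290)  [2]
  a=4: none
  a=5: (5, -2, 174), (5, 2, 174)  [2]
  a=6: (6, -2, 145), (6, 2, 145)  [2]
  a=7..8: none
  a=9: (9, -4, 97), (9, 4, 97)  [2]
  a=10: (10, -2, 87), (10, 2, 87)  [2]
  a=11: (11, 0, 79)  [1]
  a=12..14: none
  a=15: (15, -8, 59), (15, -2, 58), (15, 2, 58), (15, 8, 59)  [4]
  a=16: none
  a=17: (17, -14, 54), (17, 14, 54)  [2]
  a=18: (18, -14, 51), (18, 14, 51)  [2]
  a=19: (19, -18, 50), (19, 18, 50)  [2]
  a=20..21: none
  a=22: (22, 22, 45)  [1]
  a=23..24: none
  a=25: (25, -18, 38), (25, 18, 38)  [2]
  a=26: none
  a=27: (27, -14, 34), (27, 14, 34)  [2]
  a=28: none
  a=29: (29, -2, 30), (29, 2, 30)  [2]
  a=30: (30, -22, 33), (30, 22, 33)  [2]
  a=31..34: none
Total reduced forms: 1 + 1 + 2 + 2 + 2 + 2 + 2 + 1 + 4 + 2 + 2 + 2 + 1 + 2 + 2 + 2 + 2 = 32
h = 32

32


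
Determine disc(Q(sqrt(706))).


For K = Q(sqrt(d)) with d squarefree: disc(K) = d if d = 1 mod 4, and disc(K) = 4d if d = 2 or 3 mod 4.
Here d = 706, and d mod 4 = 2.
d = 2 mod 4, not 1 (O_K = Z[sqrt(d)]), so disc(K) = 4d = 4 * (706) = 2824

2824


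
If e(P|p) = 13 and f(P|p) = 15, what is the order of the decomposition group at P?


|D_P| = e * f
= 13 * 15
= 195

195


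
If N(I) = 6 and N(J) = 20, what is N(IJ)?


N(IJ) = N(I) * N(J)
= 6 * 20
= 120

120


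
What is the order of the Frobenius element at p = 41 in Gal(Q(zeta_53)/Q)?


The Frobenius at p in Gal(Q(zeta_n)/Q) = (Z/nZ)* is the class of p, so its order is ord_53(41), the smallest k >= 1 with 41^k = 1 mod 53.
n = 53 = 53, phi(53) = 52; the order divides phi(n).
Divisors of 52: 1, 2, 4, 13, 26, 52
Repeated squaring mod 53: 41^1 = 41, 41^2 = 38, 41^4 = 13, 41^8 = 10, 41^16 = 47, 41^32 = 36
Test divisors in increasing order:
  k=1: 41^1 = 41 mod 53
  k=2: 41^2 = 38 mod 53
  k=4: 41^4 = 13 mod 53
  k=13: 41^13 = 10 * 13 * 41 = 30 mod 53
  k=26: 41^26 = 47 * 10 * 38 = 52 mod 53
  k=52: 41^52 = 36 * 47 * 13 = 1 mod 53  <- first divisor giving 1
Order = 52

52


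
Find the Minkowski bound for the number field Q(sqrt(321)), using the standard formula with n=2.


d = 321, d mod 4 = 1, so disc(K) = d = 321; |disc(K)| = 321
Real quadratic field, so n = 2, s = r2 = 0, r1 = 2
M = (n!/n^n) * (4/pi)^s * sqrt(|disc(K)|) = (2!/2^2) * (4/pi)^0 * sqrt(321)
= 0.5 * 1.000000 * 17.916473
= 8.9582

8.9582


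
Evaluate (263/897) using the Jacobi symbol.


Compute (263/897) via quadratic reciprocity:
  reciprocity: (263/897) -> +(897/263)
  reduce: (108/263)
  pull out 2: (2/263) = +1  (since 263 mod 8 = 7)
  pull out 2: (2/263) = +1  (since 263 mod 8 = 7)
  reciprocity: (27/263) -> -(263/27)
  reduce: (20/27)
  pull out 2: (2/27) = -1  (since 27 mod 8 = 3)
  pull out 2: (2/27) = -1  (since 27 mod 8 = 3)
  reciprocity: (5/27) -> +(27/5)
  reduce: (2/5)
  pull out 2: (2/5) = -1  (since 5 mod 8 = 5)
  (1/5) = 1
Product of signs = 1

1


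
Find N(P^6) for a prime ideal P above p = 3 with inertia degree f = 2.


N(P^a) = p^(a*f)
= 3^(6*2)
= 3^12
= 531441

531441


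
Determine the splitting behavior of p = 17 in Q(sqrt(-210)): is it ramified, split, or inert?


K = Q(sqrt(-210)). Since d mod 4 = 2, disc(K) = -840.
Check p | disc: -840 mod 17 = 10.
p does not divide disc. Compute Legendre symbol (d/p):
11^((17-1)/2) mod 17 = -1
(d/p) = -1, so p is inert: (p) stays prime with e=1, f=2, g=1.
Therefore p is inert.

inert


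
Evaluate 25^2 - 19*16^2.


x^2 - d*y^2
= 25^2 - 19*16^2
= 625 - 4864
= -4239

-4239


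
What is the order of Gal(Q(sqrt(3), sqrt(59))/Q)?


The 2 square roots of distinct primes are multiplicatively independent over Q,
so [K:Q] = 2^2 and Gal(K/Q) is isomorphic to (Z/2Z)^2.
|Gal| = 2^2 = 4

4


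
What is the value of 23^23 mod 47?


p = 47 is prime and the exponent is (p-1)/2 = 23, so by Euler's criterion 23^23 = (23/47) = +1 or -1 mod 47.
Compute by square-and-multiply:
  23 = 16 + 4 + 2 + 1 (binary 10111)
  Repeated squaring mod 47: 23^1 = 23, 23^2 = 12, 23^4 = 3, 23^8 = 9, 23^16 = 34
  23^23 = 23^16 * 23^4 * 23^2 * 23^1 = 34 * 3 * 12 * 23 mod 47
    34 * 3 = 102 = 8 mod 47
    8 * 12 = 96 = 2 mod 47
    2 * 23 = 46 = 46 mod 47
  23^23 = 46 mod 47
Result 46 = p - 1 = -1 mod 47: 23 is a quadratic non-residue mod 47. As a residue in [0, p-1] the value is 46.
23^23 mod 47 = 46

46


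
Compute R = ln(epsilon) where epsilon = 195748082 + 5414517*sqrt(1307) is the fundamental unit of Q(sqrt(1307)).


epsilon = 195748082 + 5414517*sqrt(1307)
= 3.9150e+08
R = ln(3.9150e+08)
= 19.7855

19.7855


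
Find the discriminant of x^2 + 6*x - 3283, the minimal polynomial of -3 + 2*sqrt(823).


The element -3 + 2*sqrt(823) has minimal polynomial:
x^2 + 6*x - 3283
Discriminant = (6)^2 - 4*(-3283)
= 36 + 13132
= 13168

13168


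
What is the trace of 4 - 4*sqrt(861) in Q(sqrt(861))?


Tr(a + b*sqrt(d)) = (a + b*sqrt(d)) + (a - b*sqrt(d)) = 2a
= 2 * (4)
= 8

8


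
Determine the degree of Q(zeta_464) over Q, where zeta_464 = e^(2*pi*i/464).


The degree equals Euler's totient phi(464).
464 = 2^4 * 29
phi(464) = 224

224


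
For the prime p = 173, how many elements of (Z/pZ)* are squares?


For prime p, the number of non-zero quadratic residues is (p-1)/2.
= (173-1)/2
= 86

86


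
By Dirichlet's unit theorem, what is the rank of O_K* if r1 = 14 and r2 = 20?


By Dirichlet's unit theorem:
rank = r1 + r2 - 1
= 14 + 20 - 1
= 33

33


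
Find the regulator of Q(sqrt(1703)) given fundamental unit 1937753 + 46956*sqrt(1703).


epsilon = 1937753 + 46956*sqrt(1703)
= 3.8755e+06
R = ln(3.8755e+06)
= 15.1702

15.1702


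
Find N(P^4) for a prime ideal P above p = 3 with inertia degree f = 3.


N(P^a) = p^(a*f)
= 3^(4*3)
= 3^12
= 531441

531441


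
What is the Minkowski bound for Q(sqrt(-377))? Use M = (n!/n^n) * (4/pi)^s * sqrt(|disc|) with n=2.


d = -377, d mod 4 = 3, so disc(K) = 4d = -1508; |disc(K)| = 1508
Imaginary quadratic field, so n = 2, s = r2 = 1, r1 = 0
M = (n!/n^n) * (4/pi)^s * sqrt(|disc(K)|) = (2!/2^2) * (4/pi)^1 * sqrt(1508)
= 0.5 * 1.273240 * 38.832976
= 24.7218

24.7218


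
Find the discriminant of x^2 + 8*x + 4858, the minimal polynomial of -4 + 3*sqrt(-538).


The element -4 + 3*sqrt(-538) has minimal polynomial:
x^2 + 8*x + 4858
Discriminant = (8)^2 - 4*(4858)
= 64 - 19432
= -19368

-19368


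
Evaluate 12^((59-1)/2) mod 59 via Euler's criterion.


p = 59 is prime and the exponent is (p-1)/2 = 29, so by Euler's criterion 12^29 = (12/59) = +1 or -1 mod 59.
Compute by square-and-multiply:
  29 = 16 + 8 + 4 + 1 (binary 11101)
  Repeated squaring mod 59: 12^1 = 12, 12^2 = 26, 12^4 = 27, 12^8 = 21, 12^16 = 28
  12^29 = 12^16 * 12^8 * 12^4 * 12^1 = 28 * 21 * 27 * 12 mod 59
    28 * 21 = 588 = 57 mod 59
    57 * 27 = 1539 = 5 mod 59
    5 * 12 = 60 = 1 mod 59
  12^29 = 1 mod 59
Result 1: 12 is a quadratic residue mod 59.
12^29 mod 59 = 1

1


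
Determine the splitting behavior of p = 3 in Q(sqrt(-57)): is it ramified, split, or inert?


K = Q(sqrt(-57)). Since d mod 4 = 3, disc(K) = -228.
Check p | disc: -228 mod 3 = 0.
p divides disc, so p ramifies: (p) = P^2 with e=2, f=1, g=1.
Therefore p is ramified.

ramified


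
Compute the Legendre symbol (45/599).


p = 599 is prime, so compute (45/599) with the reciprocity algorithm (Jacobi-symbol steps: pull out 2s via (2/n), flip via reciprocity, reduce):
  reciprocity: (45/599) -> +(599/45)
  reduce: (14/45)
  pull out 2: (2/45) = -1  (since 45 mod 8 = 5)
  reciprocity: (7/45) -> +(45/7)
  reduce: (3/7)
  reciprocity: (3/7) -> -(7/3)
  reduce: (1/3)
  (1/3) = 1
Product of signs = 1
(45/599) = 1

1


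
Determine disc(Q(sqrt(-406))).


For K = Q(sqrt(d)) with d squarefree: disc(K) = d if d = 1 mod 4, and disc(K) = 4d if d = 2 or 3 mod 4.
Here d = -406, and d mod 4 = 2.
d = 2 mod 4, not 1 (O_K = Z[sqrt(d)]), so disc(K) = 4d = 4 * (-406) = -1624

-1624


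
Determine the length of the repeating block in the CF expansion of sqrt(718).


Run the CF algorithm for sqrt(718).
a_0 = floor(sqrt(718)) = 26; set m_0=0, q_0=1.
Recurrence: m' = q*a - m,  q' = (d - m'^2)/q,  a' = floor((a_0 + m')/q').
  step 1: m=26, q=42, a=1
  step 2: m=16, q=11, a=3
  step 3: m=17, q=39, a=1
  step 4: m=22, q=6, a=8
  step 5: m=26, q=7, a=7
  step 6: m=23, q=27, a=1
  step 7: m=4, q=26, a=1
  step 8: m=22, q=9, a=5
  step 9: m=23, q=21, a=2
  step 10: m=19, q=17, a=2
  step 11: m=15, q=29, a=1
  step 12: m=14, q=18, a=2
  step 13: m=22, q=13, a=3
  step 14: m=17, q=33, a=1
  step 15: m=16, q=14, a=3
  step 16: m=26, q=3, a=17
  step 17: m=25, q=31, a=1
  step 18: m=6, q=22, a=1
  step 19: m=16, q=21, a=2
  step 20: m=26, q=2, a=26
  step 21: m=26, q=21, a=2
  step 22: m=16, q=22, a=1
  step 23: m=6, q=31, a=1
  step 24: m=25, q=3, a=17
  step 25: m=26, q=14, a=3
  step 26: m=16, q=33, a=1
  step 27: m=17, q=13, a=3
  step 28: m=22, q=18, a=2
  step 29: m=14, q=29, a=1
  step 30: m=15, q=17, a=2
  step 31: m=19, q=21, a=2
  step 32: m=23, q=9, a=5
  step 33: m=22, q=26, a=1
  step 34: m=4, q=27, a=1
  step 35: m=23, q=7, a=7
  step 36: m=26, q=6, a=8
  step 37: m=22, q=39, a=1
  step 38: m=17, q=11, a=3
  step 39: m=16, q=42, a=1
  step 40: m=26, q=1, a=52
a_40 = 2*a_0 = 52, so the period closes here.
sqrt(718) = [26; 1, 3, 1, 8, 7, 1, 1, 5, 2, 2, 1, 2, 3, 1, 3, 17, 1, 1, 2, 26, 2, 1, 1, 17, 3, 1, 3, 2, 1, 2, 2, 5, 1, 1, 7, 8, 1, 3, 1, 52]
Period length = 40

40


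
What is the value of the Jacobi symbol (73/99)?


Compute (73/99) via quadratic reciprocity:
  reciprocity: (73/99) -> +(99/73)
  reduce: (26/73)
  pull out 2: (2/73) = +1  (since 73 mod 8 = 1)
  reciprocity: (13/73) -> +(73/13)
  reduce: (8/13)
  pull out 2: (2/13) = -1  (since 13 mod 8 = 5)
  pull out 2: (2/13) = -1  (since 13 mod 8 = 5)
  pull out 2: (2/13) = -1  (since 13 mod 8 = 5)
  (1/13) = 1
Product of signs = -1

-1


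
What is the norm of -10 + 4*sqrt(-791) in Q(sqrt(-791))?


N(a + b*sqrt(d)) = a^2 - d*b^2
= (-10)^2 - (-791)*(4)^2
= 100 + 12656
= 12756

12756


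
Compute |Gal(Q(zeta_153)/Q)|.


|Gal(Q(zeta_153)/Q)| = phi(153)
= 96

96


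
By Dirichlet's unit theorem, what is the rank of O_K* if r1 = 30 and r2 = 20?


By Dirichlet's unit theorem:
rank = r1 + r2 - 1
= 30 + 20 - 1
= 49

49


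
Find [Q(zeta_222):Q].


The degree equals Euler's totient phi(222).
222 = 2 * 3 * 37
phi(222) = 72

72


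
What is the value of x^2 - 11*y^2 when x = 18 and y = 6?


x^2 - d*y^2
= 18^2 - 11*6^2
= 324 - 396
= -72

-72


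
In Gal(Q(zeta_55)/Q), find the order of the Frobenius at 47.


The Frobenius at p in Gal(Q(zeta_n)/Q) = (Z/nZ)* is the class of p, so its order is ord_55(47), the smallest k >= 1 with 47^k = 1 mod 55.
n = 55 = 5 * 11, phi(55) = 40; the order divides phi(n).
Divisors of 40: 1, 2, 4, 5, 8, 10, 20, 40
Repeated squaring mod 55: 47^1 = 47, 47^2 = 9, 47^4 = 26, 47^8 = 16, 47^16 = 36, 47^32 = 31
Test divisors in increasing order:
  k=1: 47^1 = 47 mod 55
  k=2: 47^2 = 9 mod 55
  k=4: 47^4 = 26 mod 55
  k=5: 47^5 = 26 * 47 = 12 mod 55
  k=8: 47^8 = 16 mod 55
  k=10: 47^10 = 16 * 9 = 34 mod 55
  k=20: 47^20 = 36 * 26 = 1 mod 55  <- first divisor giving 1
Order = 20

20


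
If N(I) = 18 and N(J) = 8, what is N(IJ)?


N(IJ) = N(I) * N(J)
= 18 * 8
= 144

144


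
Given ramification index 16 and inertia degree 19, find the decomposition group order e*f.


|D_P| = e * f
= 16 * 19
= 304

304


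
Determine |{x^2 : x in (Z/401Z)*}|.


For prime p, the number of non-zero quadratic residues is (p-1)/2.
= (401-1)/2
= 200

200


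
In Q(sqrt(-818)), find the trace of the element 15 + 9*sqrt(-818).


Tr(a + b*sqrt(d)) = (a + b*sqrt(d)) + (a - b*sqrt(d)) = 2a
= 2 * (15)
= 30

30


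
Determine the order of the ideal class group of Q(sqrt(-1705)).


K = Q(sqrt(-1705)). d mod 4 = 3, so D = disc(K) = 4d = -6820
h(K) equals the number of primitive reduced positive-definite forms (a, b, c) = a*x^2 + b*x*y + c*y^2 with b^2 - 4ac = D,
where reduced means |b| <= a <= c, with b >= 0 whenever |b| = a or a = c, and primitive means gcd(a, b, c) = 1.
Reduced forces 3a^2 <= |D| = 6820, so 1 <= a <= 47; b must have the parity of D, and c = (b^2 - D)/(4a) must be an integer >= a.
Enumerate a = 1..47, b in [-a, a]:
  a=1: (1, 0, 1705)  [1]
  a=2: (2, 2, 853)  [1]
  a=3..4: none
  a=5: (5, 0, 341)  [1]
  a=6..9: none
  a=10: (10, 10, 173)  [1]
  a=11: (11, 0, 155)  [1]
  a=12..18: none
  a=19: (19, -18, 94), (19, 18, 94)  [2]
  a=20..21: none
  a=22: (22, 22, 83)  [1]
  a=23..28: none
  a=29: (29, -16, 61), (29, 16, 61)  [2]
  a=30: none
  a=31: (31, 0, 55)  [1]
  a=32..36: none
  a=37: (37, -32, 53), (37, 32, 53)  [2]
  a=38: (38, -18, 47), (38, 18, 47)  [2]
  a=39..42: none
  a=43: (43, 24, 43)  [1]
  a=44..47: none
Total reduced forms: 1 + 1 + 1 + 1 + 1 + 2 + 1 + 2 + 1 + 2 + 2 + 1 = 16
h = 16

16


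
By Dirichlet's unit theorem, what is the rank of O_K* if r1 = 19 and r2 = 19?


By Dirichlet's unit theorem:
rank = r1 + r2 - 1
= 19 + 19 - 1
= 37

37


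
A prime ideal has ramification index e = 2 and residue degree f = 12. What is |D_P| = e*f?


|D_P| = e * f
= 2 * 12
= 24

24


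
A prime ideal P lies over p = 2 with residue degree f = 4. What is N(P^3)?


N(P^a) = p^(a*f)
= 2^(3*4)
= 2^12
= 4096

4096


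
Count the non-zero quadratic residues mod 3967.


For prime p, the number of non-zero quadratic residues is (p-1)/2.
= (3967-1)/2
= 1983

1983


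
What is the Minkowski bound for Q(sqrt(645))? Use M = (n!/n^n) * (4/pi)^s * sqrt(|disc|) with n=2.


d = 645, d mod 4 = 1, so disc(K) = d = 645; |disc(K)| = 645
Real quadratic field, so n = 2, s = r2 = 0, r1 = 2
M = (n!/n^n) * (4/pi)^s * sqrt(|disc(K)|) = (2!/2^2) * (4/pi)^0 * sqrt(645)
= 0.5 * 1.000000 * 25.396850
= 12.6984

12.6984


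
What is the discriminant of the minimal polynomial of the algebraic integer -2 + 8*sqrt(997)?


The element -2 + 8*sqrt(997) has minimal polynomial:
x^2 + 4*x - 63804
Discriminant = (4)^2 - 4*(-63804)
= 16 + 255216
= 255232

255232


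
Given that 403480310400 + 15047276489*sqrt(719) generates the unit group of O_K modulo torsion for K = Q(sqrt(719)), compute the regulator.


epsilon = 403480310400 + 15047276489*sqrt(719)
= 8.0696e+11
R = ln(8.0696e+11)
= 27.4165

27.4165


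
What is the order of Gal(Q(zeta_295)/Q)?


|Gal(Q(zeta_295)/Q)| = phi(295)
= 232

232


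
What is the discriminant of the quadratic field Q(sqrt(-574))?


For K = Q(sqrt(d)) with d squarefree: disc(K) = d if d = 1 mod 4, and disc(K) = 4d if d = 2 or 3 mod 4.
Here d = -574, and d mod 4 = 2.
d = 2 mod 4, not 1 (O_K = Z[sqrt(d)]), so disc(K) = 4d = 4 * (-574) = -2296

-2296


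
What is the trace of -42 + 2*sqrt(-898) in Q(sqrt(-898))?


Tr(a + b*sqrt(d)) = (a + b*sqrt(d)) + (a - b*sqrt(d)) = 2a
= 2 * (-42)
= -84

-84


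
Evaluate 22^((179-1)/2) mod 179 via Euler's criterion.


p = 179 is prime and the exponent is (p-1)/2 = 89, so by Euler's criterion 22^89 = (22/179) = +1 or -1 mod 179.
Compute by square-and-multiply:
  89 = 64 + 16 + 8 + 1 (binary 1011001)
  Repeated squaring mod 179: 22^1 = 22, 22^2 = 126, 22^4 = 124, 22^8 = 161, 22^16 = 145, 22^32 = 82, 22^64 = 101
  22^89 = 22^64 * 22^16 * 22^8 * 22^1 = 101 * 145 * 161 * 22 mod 179
    101 * 145 = 14645 = 146 mod 179
    146 * 161 = 23506 = 57 mod 179
    57 * 22 = 1254 = 1 mod 179
  22^89 = 1 mod 179
Result 1: 22 is a quadratic residue mod 179.
22^89 mod 179 = 1

1


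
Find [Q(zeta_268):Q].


The degree equals Euler's totient phi(268).
268 = 2^2 * 67
phi(268) = 132

132


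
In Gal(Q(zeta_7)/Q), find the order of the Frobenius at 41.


The Frobenius at p in Gal(Q(zeta_n)/Q) = (Z/nZ)* is the class of p, so its order is ord_7(41), the smallest k >= 1 with 41^k = 1 mod 7.
n = 7 = 7, phi(7) = 6; the order divides phi(n).
Divisors of 6: 1, 2, 3, 6
Repeated squaring mod 7: 41^1 = 6, 41^2 = 1, 41^4 = 1
Test divisors in increasing order:
  k=1: 41^1 = 6 mod 7
  k=2: 41^2 = 1 mod 7  <- first divisor giving 1
Order = 2

2


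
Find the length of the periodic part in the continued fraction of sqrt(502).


Run the CF algorithm for sqrt(502).
a_0 = floor(sqrt(502)) = 22; set m_0=0, q_0=1.
Recurrence: m' = q*a - m,  q' = (d - m'^2)/q,  a' = floor((a_0 + m')/q').
  step 1: m=22, q=18, a=2
  step 2: m=14, q=17, a=2
  step 3: m=20, q=6, a=7
  step 4: m=22, q=3, a=14
  step 5: m=20, q=34, a=1
  step 6: m=14, q=9, a=4
  step 7: m=22, q=2, a=22
  step 8: m=22, q=9, a=4
  step 9: m=14, q=34, a=1
  step 10: m=20, q=3, a=14
  step 11: m=22, q=6, a=7
  step 12: m=20, q=17, a=2
  step 13: m=14, q=18, a=2
  step 14: m=22, q=1, a=44
a_14 = 2*a_0 = 44, so the period closes here.
sqrt(502) = [22; 2, 2, 7, 14, 1, 4, 22, 4, 1, 14, 7, 2, 2, 44]
Period length = 14

14


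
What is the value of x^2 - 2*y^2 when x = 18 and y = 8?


x^2 - d*y^2
= 18^2 - 2*8^2
= 324 - 128
= 196

196


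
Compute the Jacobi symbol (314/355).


Compute (314/355) via quadratic reciprocity:
  pull out 2: (2/355) = -1  (since 355 mod 8 = 3)
  reciprocity: (157/355) -> +(355/157)
  reduce: (41/157)
  reciprocity: (41/157) -> +(157/41)
  reduce: (34/41)
  pull out 2: (2/41) = +1  (since 41 mod 8 = 1)
  reciprocity: (17/41) -> +(41/17)
  reduce: (7/17)
  reciprocity: (7/17) -> +(17/7)
  reduce: (3/7)
  reciprocity: (3/7) -> -(7/3)
  reduce: (1/3)
  (1/3) = 1
Product of signs = 1

1


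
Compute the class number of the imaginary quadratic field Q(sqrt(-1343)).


K = Q(sqrt(-1343)). d mod 4 = 1, so D = disc(K) = d = -1343
h(K) equals the number of primitive reduced positive-definite forms (a, b, c) = a*x^2 + b*x*y + c*y^2 with b^2 - 4ac = D,
where reduced means |b| <= a <= c, with b >= 0 whenever |b| = a or a = c, and primitive means gcd(a, b, c) = 1.
Reduced forces 3a^2 <= |D| = 1343, so 1 <= a <= 21; b must have the parity of D, and c = (b^2 - D)/(4a) must be an integer >= a.
Enumerate a = 1..21, b in [-a, a]:
  a=1: (1, 1, 336)  [1]
  a=2: (2, -1, 168), (2, 1, 168)  [2]
  a=3: (3, -1, 112), (3, 1, 112)  [2]
  a=4: (4, -1, 84), (4, 1, 84)  [2]
  a=5: none
  a=6: (6, -5, 57), (6, -1, 56), (6, 1, 56), (6, 5, 57)  [4]
  a=7: (7, -1, 48), (7, 1, 48)  [2]
  a=8: (8, -1, 42), (8, 1, 42)  [2]
  a=9: (9, -5, 38), (9, 5, 38)  [2]
  a=10..11: none
  a=12: (12, -7, 29), (12, -1, 28), (12, 1, 28), (12, 7, 29)  [4]
  a=13: (13, -3, 26), (13, 3, 26)  [2]
  a=14: (14, -13, 27), (14, -1, 24), (14, 1, 24), (14, 13, 27)  [4]
  a=15: none
  a=16: (16, -1, 21), (16, 1, 21)  [2]
  a=17: (17, 17, 24)  [1]
  a=18: (18, -13, 21), (18, -5, 19), (18, 5, 19), (18, 13, 21)  [4]
  a=19..21: none
Total reduced forms: 1 + 2 + 2 + 2 + 4 + 2 + 2 + 2 + 4 + 2 + 4 + 2 + 1 + 4 = 34
h = 34

34


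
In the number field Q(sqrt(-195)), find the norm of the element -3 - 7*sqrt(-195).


N(a + b*sqrt(d)) = a^2 - d*b^2
= (-3)^2 - (-195)*(-7)^2
= 9 + 9555
= 9564

9564


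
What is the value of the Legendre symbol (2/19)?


p = 19 is prime, so compute (2/19) with the reciprocity algorithm (Jacobi-symbol steps: pull out 2s via (2/n), flip via reciprocity, reduce):
  pull out 2: (2/19) = -1  (since 19 mod 8 = 3)
  (1/19) = 1
Product of signs = -1
(2/19) = -1

-1


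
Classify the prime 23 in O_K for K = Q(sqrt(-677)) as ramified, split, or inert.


K = Q(sqrt(-677)). Since d mod 4 = 3, disc(K) = -2708.
Check p | disc: -2708 mod 23 = 6.
p does not divide disc. Compute Legendre symbol (d/p):
13^((23-1)/2) mod 23 = 1
(d/p) = 1, so p splits: (p) = P*P' with e=1, f=1, g=2.
Therefore p is split.

split


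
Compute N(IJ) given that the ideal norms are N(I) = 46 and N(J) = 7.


N(IJ) = N(I) * N(J)
= 46 * 7
= 322

322


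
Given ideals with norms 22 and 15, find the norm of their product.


N(IJ) = N(I) * N(J)
= 22 * 15
= 330

330


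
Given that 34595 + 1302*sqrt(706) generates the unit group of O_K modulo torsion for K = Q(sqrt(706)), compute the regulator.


epsilon = 34595 + 1302*sqrt(706)
= 69190.0000
R = ln(69190.0000)
= 11.1446

11.1446


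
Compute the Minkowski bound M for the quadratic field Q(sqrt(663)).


d = 663, d mod 4 = 3, so disc(K) = 4d = 2652; |disc(K)| = 2652
Real quadratic field, so n = 2, s = r2 = 0, r1 = 2
M = (n!/n^n) * (4/pi)^s * sqrt(|disc(K)|) = (2!/2^2) * (4/pi)^0 * sqrt(2652)
= 0.5 * 1.000000 * 51.497573
= 25.7488

25.7488


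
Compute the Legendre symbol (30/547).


p = 547 is prime, so compute (30/547) with the reciprocity algorithm (Jacobi-symbol steps: pull out 2s via (2/n), flip via reciprocity, reduce):
  pull out 2: (2/547) = -1  (since 547 mod 8 = 3)
  reciprocity: (15/547) -> -(547/15)
  reduce: (7/15)
  reciprocity: (7/15) -> -(15/7)
  reduce: (1/7)
  (1/7) = 1
Product of signs = -1
(30/547) = -1

-1


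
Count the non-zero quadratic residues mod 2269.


For prime p, the number of non-zero quadratic residues is (p-1)/2.
= (2269-1)/2
= 1134

1134


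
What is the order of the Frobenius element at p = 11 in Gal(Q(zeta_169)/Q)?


The Frobenius at p in Gal(Q(zeta_n)/Q) = (Z/nZ)* is the class of p, so its order is ord_169(11), the smallest k >= 1 with 11^k = 1 mod 169.
n = 169 = 13^2, phi(169) = 156; the order divides phi(n).
Divisors of 156: 1, 2, 3, 4, 6, 12, 13, 26, 39, 52, 78, 156
Repeated squaring mod 169: 11^1 = 11, 11^2 = 121, 11^4 = 107, 11^8 = 126, 11^16 = 159, 11^32 = 100, 11^64 = 29, 11^128 = 165
Test divisors in increasing order:
  k=1: 11^1 = 11 mod 169
  k=2: 11^2 = 121 mod 169
  k=3: 11^3 = 121 * 11 = 148 mod 169
  k=4: 11^4 = 107 mod 169
  k=6: 11^6 = 107 * 121 = 103 mod 169
  k=12: 11^12 = 126 * 107 = 131 mod 169
  k=13: 11^13 = 126 * 107 * 11 = 89 mod 169
  k=26: 11^26 = 159 * 126 * 121 = 147 mod 169
  k=39: 11^39 = 100 * 107 * 121 * 11 = 70 mod 169
  k=52: 11^52 = 100 * 159 * 107 = 146 mod 169
  k=78: 11^78 = 29 * 126 * 107 * 121 = 168 mod 169
  k=156: 11^156 = 165 * 159 * 126 * 107 = 1 mod 169  <- first divisor giving 1
Order = 156

156


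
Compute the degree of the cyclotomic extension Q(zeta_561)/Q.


The degree equals Euler's totient phi(561).
561 = 3 * 11 * 17
phi(561) = 320

320


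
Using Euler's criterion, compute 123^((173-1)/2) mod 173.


p = 173 is prime and the exponent is (p-1)/2 = 86, so by Euler's criterion 123^86 = (123/173) = +1 or -1 mod 173.
Compute by square-and-multiply:
  86 = 64 + 16 + 4 + 2 (binary 1010110)
  Repeated squaring mod 173: 123^1 = 123, 123^2 = 78, 123^4 = 29, 123^8 = 149, 123^16 = 57, 123^32 = 135, 123^64 = 60
  123^86 = 123^64 * 123^16 * 123^4 * 123^2 = 60 * 57 * 29 * 78 mod 173
    60 * 57 = 3420 = 133 mod 173
    133 * 29 = 3857 = 51 mod 173
    51 * 78 = 3978 = 172 mod 173
  123^86 = 172 mod 173
Result 172 = p - 1 = -1 mod 173: 123 is a quadratic non-residue mod 173. As a residue in [0, p-1] the value is 172.
123^86 mod 173 = 172

172


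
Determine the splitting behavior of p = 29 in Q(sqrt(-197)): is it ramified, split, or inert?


K = Q(sqrt(-197)). Since d mod 4 = 3, disc(K) = -788.
Check p | disc: -788 mod 29 = 24.
p does not divide disc. Compute Legendre symbol (d/p):
6^((29-1)/2) mod 29 = 1
(d/p) = 1, so p splits: (p) = P*P' with e=1, f=1, g=2.
Therefore p is split.

split


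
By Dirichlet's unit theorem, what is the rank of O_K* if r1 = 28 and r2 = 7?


By Dirichlet's unit theorem:
rank = r1 + r2 - 1
= 28 + 7 - 1
= 34

34


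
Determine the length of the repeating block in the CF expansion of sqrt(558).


Run the CF algorithm for sqrt(558).
a_0 = floor(sqrt(558)) = 23; set m_0=0, q_0=1.
Recurrence: m' = q*a - m,  q' = (d - m'^2)/q,  a' = floor((a_0 + m')/q').
  step 1: m=23, q=29, a=1
  step 2: m=6, q=18, a=1
  step 3: m=12, q=23, a=1
  step 4: m=11, q=19, a=1
  step 5: m=8, q=26, a=1
  step 6: m=18, q=9, a=4
  step 7: m=18, q=26, a=1
  step 8: m=8, q=19, a=1
  step 9: m=11, q=23, a=1
  step 10: m=12, q=18, a=1
  step 11: m=6, q=29, a=1
  step 12: m=23, q=1, a=46
a_12 = 2*a_0 = 46, so the period closes here.
sqrt(558) = [23; 1, 1, 1, 1, 1, 4, 1, 1, 1, 1, 1, 46]
Period length = 12

12


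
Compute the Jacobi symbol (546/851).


Compute (546/851) via quadratic reciprocity:
  pull out 2: (2/851) = -1  (since 851 mod 8 = 3)
  reciprocity: (273/851) -> +(851/273)
  reduce: (32/273)
  pull out 2: (2/273) = +1  (since 273 mod 8 = 1)
  pull out 2: (2/273) = +1  (since 273 mod 8 = 1)
  pull out 2: (2/273) = +1  (since 273 mod 8 = 1)
  pull out 2: (2/273) = +1  (since 273 mod 8 = 1)
  pull out 2: (2/273) = +1  (since 273 mod 8 = 1)
  (1/273) = 1
Product of signs = -1

-1


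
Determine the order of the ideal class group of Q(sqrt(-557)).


K = Q(sqrt(-557)). d mod 4 = 3, so D = disc(K) = 4d = -2228
h(K) equals the number of primitive reduced positive-definite forms (a, b, c) = a*x^2 + b*x*y + c*y^2 with b^2 - 4ac = D,
where reduced means |b| <= a <= c, with b >= 0 whenever |b| = a or a = c, and primitive means gcd(a, b, c) = 1.
Reduced forces 3a^2 <= |D| = 2228, so 1 <= a <= 27; b must have the parity of D, and c = (b^2 - D)/(4a) must be an integer >= a.
Enumerate a = 1..27, b in [-a, a]:
  a=1: (1, 0, 557)  [1]
  a=2: (2, 2, 279)  [1]
  a=3: (3, -2, 186), (3, 2, 186)  [2]
  a=4..5: none
  a=6: (6, -2, 93), (6, 2, 93)  [2]
  a=7..8: none
  a=9: (9, -2, 62), (9, 2, 62)  [2]
  a=10: none
  a=11: (11, -4, 51), (11, 4, 51)  [2]
  a=12..16: none
  a=17: (17, -4, 33), (17, 4, 33)  [2]
  a=18: (18, -2, 31), (18, 2, 31)  [2]
  a=19..21: none
  a=22: (22, -18, 29), (22, 18, 29)  [2]
  a=23: (23, -16, 27), (23, 16, 27)  [2]
  a=24..27: none
Total reduced forms: 1 + 1 + 2 + 2 + 2 + 2 + 2 + 2 + 2 + 2 = 18
h = 18

18


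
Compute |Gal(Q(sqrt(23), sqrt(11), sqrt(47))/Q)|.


The 3 square roots of distinct primes are multiplicatively independent over Q,
so [K:Q] = 2^3 and Gal(K/Q) is isomorphic to (Z/2Z)^3.
|Gal| = 2^3 = 8

8


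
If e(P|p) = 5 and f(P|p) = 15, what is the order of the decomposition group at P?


|D_P| = e * f
= 5 * 15
= 75

75


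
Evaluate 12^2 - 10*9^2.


x^2 - d*y^2
= 12^2 - 10*9^2
= 144 - 810
= -666

-666


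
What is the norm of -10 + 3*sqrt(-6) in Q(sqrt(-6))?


N(a + b*sqrt(d)) = a^2 - d*b^2
= (-10)^2 - (-6)*(3)^2
= 100 + 54
= 154

154


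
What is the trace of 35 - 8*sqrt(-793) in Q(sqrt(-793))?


Tr(a + b*sqrt(d)) = (a + b*sqrt(d)) + (a - b*sqrt(d)) = 2a
= 2 * (35)
= 70

70


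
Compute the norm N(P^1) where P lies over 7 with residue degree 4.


N(P^a) = p^(a*f)
= 7^(1*4)
= 7^4
= 2401

2401


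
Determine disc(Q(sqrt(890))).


For K = Q(sqrt(d)) with d squarefree: disc(K) = d if d = 1 mod 4, and disc(K) = 4d if d = 2 or 3 mod 4.
Here d = 890, and d mod 4 = 2.
d = 2 mod 4, not 1 (O_K = Z[sqrt(d)]), so disc(K) = 4d = 4 * (890) = 3560

3560


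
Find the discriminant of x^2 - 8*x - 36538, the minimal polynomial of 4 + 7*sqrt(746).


The element 4 + 7*sqrt(746) has minimal polynomial:
x^2 - 8*x - 36538
Discriminant = (-8)^2 - 4*(-36538)
= 64 + 146152
= 146216

146216


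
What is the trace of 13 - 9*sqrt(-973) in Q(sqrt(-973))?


Tr(a + b*sqrt(d)) = (a + b*sqrt(d)) + (a - b*sqrt(d)) = 2a
= 2 * (13)
= 26

26


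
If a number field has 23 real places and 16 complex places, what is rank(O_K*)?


By Dirichlet's unit theorem:
rank = r1 + r2 - 1
= 23 + 16 - 1
= 38

38


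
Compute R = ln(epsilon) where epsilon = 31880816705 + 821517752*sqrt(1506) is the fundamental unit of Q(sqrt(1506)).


epsilon = 31880816705 + 821517752*sqrt(1506)
= 6.3762e+10
R = ln(6.3762e+10)
= 24.8784

24.8784


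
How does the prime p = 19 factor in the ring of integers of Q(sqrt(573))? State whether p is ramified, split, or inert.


K = Q(sqrt(573)). Since d mod 4 = 1, disc(K) = 573.
Check p | disc: 573 mod 19 = 3.
p does not divide disc. Compute Legendre symbol (d/p):
3^((19-1)/2) mod 19 = -1
(d/p) = -1, so p is inert: (p) stays prime with e=1, f=2, g=1.
Therefore p is inert.

inert


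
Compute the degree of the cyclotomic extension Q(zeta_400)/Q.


The degree equals Euler's totient phi(400).
400 = 2^4 * 5^2
phi(400) = 160

160


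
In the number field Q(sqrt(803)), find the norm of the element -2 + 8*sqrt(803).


N(a + b*sqrt(d)) = a^2 - d*b^2
= (-2)^2 - (803)*(8)^2
= 4 - 51392
= -51388

-51388


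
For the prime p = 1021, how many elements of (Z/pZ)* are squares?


For prime p, the number of non-zero quadratic residues is (p-1)/2.
= (1021-1)/2
= 510

510


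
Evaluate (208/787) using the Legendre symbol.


p = 787 is prime, so compute (208/787) with the reciprocity algorithm (Jacobi-symbol steps: pull out 2s via (2/n), flip via reciprocity, reduce):
  pull out 2: (2/787) = -1  (since 787 mod 8 = 3)
  pull out 2: (2/787) = -1  (since 787 mod 8 = 3)
  pull out 2: (2/787) = -1  (since 787 mod 8 = 3)
  pull out 2: (2/787) = -1  (since 787 mod 8 = 3)
  reciprocity: (13/787) -> +(787/13)
  reduce: (7/13)
  reciprocity: (7/13) -> +(13/7)
  reduce: (6/7)
  pull out 2: (2/7) = +1  (since 7 mod 8 = 7)
  reciprocity: (3/7) -> -(7/3)
  reduce: (1/3)
  (1/3) = 1
Product of signs = -1
(208/787) = -1

-1


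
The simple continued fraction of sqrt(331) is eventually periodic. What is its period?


Run the CF algorithm for sqrt(331).
a_0 = floor(sqrt(331)) = 18; set m_0=0, q_0=1.
Recurrence: m' = q*a - m,  q' = (d - m'^2)/q,  a' = floor((a_0 + m')/q').
  step 1: m=18, q=7, a=5
  step 2: m=17, q=6, a=5
  step 3: m=13, q=27, a=1
  step 4: m=14, q=5, a=6
  step 5: m=16, q=15, a=2
  step 6: m=14, q=9, a=3
  step 7: m=13, q=18, a=1
  step 8: m=5, q=17, a=1
  step 9: m=12, q=11, a=2
  step 10: m=10, q=21, a=1
  step 11: m=11, q=10, a=2
  step 12: m=9, q=25, a=1
  step 13: m=16, q=3, a=11
  step 14: m=17, q=14, a=2
  step 15: m=11, q=15, a=1
  step 16: m=4, q=21, a=1
  step 17: m=17, q=2, a=17
  step 18: m=17, q=21, a=1
  step 19: m=4, q=15, a=1
  step 20: m=11, q=14, a=2
  step 21: m=17, q=3, a=11
  step 22: m=16, q=25, a=1
  step 23: m=9, q=10, a=2
  step 24: m=11, q=21, a=1
  step 25: m=10, q=11, a=2
  step 26: m=12, q=17, a=1
  step 27: m=5, q=18, a=1
  step 28: m=13, q=9, a=3
  step 29: m=14, q=15, a=2
  step 30: m=16, q=5, a=6
  step 31: m=14, q=27, a=1
  step 32: m=13, q=6, a=5
  step 33: m=17, q=7, a=5
  step 34: m=18, q=1, a=36
a_34 = 2*a_0 = 36, so the period closes here.
sqrt(331) = [18; 5, 5, 1, 6, 2, 3, 1, 1, 2, 1, 2, 1, 11, 2, 1, 1, 17, 1, 1, 2, 11, 1, 2, 1, 2, 1, 1, 3, 2, 6, 1, 5, 5, 36]
Period length = 34

34


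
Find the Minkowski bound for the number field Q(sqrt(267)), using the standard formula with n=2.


d = 267, d mod 4 = 3, so disc(K) = 4d = 1068; |disc(K)| = 1068
Real quadratic field, so n = 2, s = r2 = 0, r1 = 2
M = (n!/n^n) * (4/pi)^s * sqrt(|disc(K)|) = (2!/2^2) * (4/pi)^0 * sqrt(1068)
= 0.5 * 1.000000 * 32.680269
= 16.3401

16.3401


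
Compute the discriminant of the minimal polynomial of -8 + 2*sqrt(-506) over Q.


The element -8 + 2*sqrt(-506) has minimal polynomial:
x^2 + 16*x + 2088
Discriminant = (16)^2 - 4*(2088)
= 256 - 8352
= -8096

-8096


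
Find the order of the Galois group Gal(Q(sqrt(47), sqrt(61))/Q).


The 2 square roots of distinct primes are multiplicatively independent over Q,
so [K:Q] = 2^2 and Gal(K/Q) is isomorphic to (Z/2Z)^2.
|Gal| = 2^2 = 4

4


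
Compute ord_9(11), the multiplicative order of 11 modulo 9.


We want ord_9(11), the smallest k >= 1 with 11^k = 1 mod 9.
n = 9 = 3^2, phi(9) = 6; the order divides phi(n).
Divisors of 6: 1, 2, 3, 6
Repeated squaring mod 9: 11^1 = 2, 11^2 = 4, 11^4 = 7
Test divisors in increasing order:
  k=1: 11^1 = 2 mod 9
  k=2: 11^2 = 4 mod 9
  k=3: 11^3 = 4 * 2 = 8 mod 9
  k=6: 11^6 = 7 * 4 = 1 mod 9  <- first divisor giving 1
Order = 6

6


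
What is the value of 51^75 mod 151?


p = 151 is prime and the exponent is (p-1)/2 = 75, so by Euler's criterion 51^75 = (51/151) = +1 or -1 mod 151.
Compute by square-and-multiply:
  75 = 64 + 8 + 2 + 1 (binary 1001011)
  Repeated squaring mod 151: 51^1 = 51, 51^2 = 34, 51^4 = 99, 51^8 = 137, 51^16 = 45, 51^32 = 62, 51^64 = 69
  51^75 = 51^64 * 51^8 * 51^2 * 51^1 = 69 * 137 * 34 * 51 mod 151
    69 * 137 = 9453 = 91 mod 151
    91 * 34 = 3094 = 74 mod 151
    74 * 51 = 3774 = 150 mod 151
  51^75 = 150 mod 151
Result 150 = p - 1 = -1 mod 151: 51 is a quadratic non-residue mod 151. As a residue in [0, p-1] the value is 150.
51^75 mod 151 = 150

150


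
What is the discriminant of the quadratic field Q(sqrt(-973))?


For K = Q(sqrt(d)) with d squarefree: disc(K) = d if d = 1 mod 4, and disc(K) = 4d if d = 2 or 3 mod 4.
Here d = -973, and d mod 4 = 3.
d = 3 mod 4, not 1 (O_K = Z[sqrt(d)]), so disc(K) = 4d = 4 * (-973) = -3892

-3892


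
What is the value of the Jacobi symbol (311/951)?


Compute (311/951) via quadratic reciprocity:
  reciprocity: (311/951) -> -(951/311)
  reduce: (18/311)
  pull out 2: (2/311) = +1  (since 311 mod 8 = 7)
  reciprocity: (9/311) -> +(311/9)
  reduce: (5/9)
  reciprocity: (5/9) -> +(9/5)
  reduce: (4/5)
  pull out 2: (2/5) = -1  (since 5 mod 8 = 5)
  pull out 2: (2/5) = -1  (since 5 mod 8 = 5)
  (1/5) = 1
Product of signs = -1

-1


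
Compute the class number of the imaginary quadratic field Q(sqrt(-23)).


K = Q(sqrt(-23)). d mod 4 = 1, so D = disc(K) = d = -23
h(K) equals the number of primitive reduced positive-definite forms (a, b, c) = a*x^2 + b*x*y + c*y^2 with b^2 - 4ac = D,
where reduced means |b| <= a <= c, with b >= 0 whenever |b| = a or a = c, and primitive means gcd(a, b, c) = 1.
Reduced forces 3a^2 <= |D| = 23, so 1 <= a <= 2; b must have the parity of D, and c = (b^2 - D)/(4a) must be an integer >= a.
Enumerate a = 1..2, b in [-a, a]:
  a=1: (1, 1, 6)  [1]
  a=2: (2, -1, 3), (2, 1, 3)  [2]
Total reduced forms: 1 + 2 = 3
h = 3

3


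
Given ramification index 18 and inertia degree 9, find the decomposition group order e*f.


|D_P| = e * f
= 18 * 9
= 162

162


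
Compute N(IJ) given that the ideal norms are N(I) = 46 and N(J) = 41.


N(IJ) = N(I) * N(J)
= 46 * 41
= 1886

1886


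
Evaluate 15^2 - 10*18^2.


x^2 - d*y^2
= 15^2 - 10*18^2
= 225 - 3240
= -3015

-3015


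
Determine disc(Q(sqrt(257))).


For K = Q(sqrt(d)) with d squarefree: disc(K) = d if d = 1 mod 4, and disc(K) = 4d if d = 2 or 3 mod 4.
Here d = 257, and d mod 4 = 1.
d = 1 mod 4 (O_K = Z[(1+sqrt(d))/2]), so disc(K) = d = 257

257


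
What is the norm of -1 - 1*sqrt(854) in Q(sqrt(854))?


N(a + b*sqrt(d)) = a^2 - d*b^2
= (-1)^2 - (854)*(-1)^2
= 1 - 854
= -853

-853


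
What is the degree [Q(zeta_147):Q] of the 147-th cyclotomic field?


The degree equals Euler's totient phi(147).
147 = 3 * 7^2
phi(147) = 84

84


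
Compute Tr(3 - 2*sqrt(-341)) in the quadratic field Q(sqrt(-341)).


Tr(a + b*sqrt(d)) = (a + b*sqrt(d)) + (a - b*sqrt(d)) = 2a
= 2 * (3)
= 6

6


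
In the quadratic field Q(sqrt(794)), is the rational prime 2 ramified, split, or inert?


K = Q(sqrt(794)). Since d mod 4 = 2, disc(K) = 3176.
Check p | disc: 3176 mod 2 = 0.
p divides disc, so p ramifies: (p) = P^2 with e=2, f=1, g=1.
Therefore p is ramified.

ramified


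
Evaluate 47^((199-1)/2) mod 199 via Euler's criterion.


p = 199 is prime and the exponent is (p-1)/2 = 99, so by Euler's criterion 47^99 = (47/199) = +1 or -1 mod 199.
Compute by square-and-multiply:
  99 = 64 + 32 + 2 + 1 (binary 1100011)
  Repeated squaring mod 199: 47^1 = 47, 47^2 = 20, 47^4 = 2, 47^8 = 4, 47^16 = 16, 47^32 = 57, 47^64 = 65
  47^99 = 47^64 * 47^32 * 47^2 * 47^1 = 65 * 57 * 20 * 47 mod 199
    65 * 57 = 3705 = 123 mod 199
    123 * 20 = 2460 = 72 mod 199
    72 * 47 = 3384 = 1 mod 199
  47^99 = 1 mod 199
Result 1: 47 is a quadratic residue mod 199.
47^99 mod 199 = 1

1


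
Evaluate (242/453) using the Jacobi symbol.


Compute (242/453) via quadratic reciprocity:
  pull out 2: (2/453) = -1  (since 453 mod 8 = 5)
  reciprocity: (121/453) -> +(453/121)
  reduce: (90/121)
  pull out 2: (2/121) = +1  (since 121 mod 8 = 1)
  reciprocity: (45/121) -> +(121/45)
  reduce: (31/45)
  reciprocity: (31/45) -> +(45/31)
  reduce: (14/31)
  pull out 2: (2/31) = +1  (since 31 mod 8 = 7)
  reciprocity: (7/31) -> -(31/7)
  reduce: (3/7)
  reciprocity: (3/7) -> -(7/3)
  reduce: (1/3)
  (1/3) = 1
Product of signs = -1

-1


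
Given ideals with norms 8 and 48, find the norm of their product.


N(IJ) = N(I) * N(J)
= 8 * 48
= 384

384
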